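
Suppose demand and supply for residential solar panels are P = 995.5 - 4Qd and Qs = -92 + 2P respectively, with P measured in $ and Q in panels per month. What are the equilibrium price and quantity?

P* = 151.5, Q* = 211

Solving each curve for Q: Qd = 248.875 - 0.25P.
At equilibrium Qd = Qs, so 248.875 - 0.25P = -92 + 2P; collecting terms, 340.875 = 2.25P and P* = 151.5.
Then Q* = 248.875 - 0.25(151.5) = 211.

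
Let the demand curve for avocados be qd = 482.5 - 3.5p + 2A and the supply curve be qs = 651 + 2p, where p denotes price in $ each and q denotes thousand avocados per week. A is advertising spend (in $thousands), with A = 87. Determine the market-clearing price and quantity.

With A = 87, demand is qd = 656.5 - 3.5p.
At equilibrium qd = qs, so 656.5 - 3.5p = 651 + 2p; collecting terms, 5.5 = 5.5p and p* = 1.
Then q* = 656.5 - 3.5(1) = 653.

p* = 1, q* = 653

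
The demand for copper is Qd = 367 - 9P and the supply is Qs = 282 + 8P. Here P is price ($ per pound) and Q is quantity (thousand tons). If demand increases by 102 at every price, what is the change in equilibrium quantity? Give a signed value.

Equating demand and supply, 367 - 9P = 282 + 8P gives 17P = 85, so P* = 5.
Plugging P* into demand: Q* = 367 - 9(5) = 322.
After the shift, demand is Qd = 469 - 9P.
Re-solving, 17P = 187 gives P = 11 and Q = 370.
ΔQ = 370 - 322 = 48.

ΔQ = 48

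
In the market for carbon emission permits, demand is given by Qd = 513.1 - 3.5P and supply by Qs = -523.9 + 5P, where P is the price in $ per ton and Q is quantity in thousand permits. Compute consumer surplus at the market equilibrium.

At equilibrium Qd = Qs, so 513.1 - 3.5P = -523.9 + 5P; collecting terms, 1037 = 8.5P and P* = 122.
From the demand curve, Q* = 513.1 - 3.5(122) = 86.1.
Demand choke price (Qd = 0): P = 513.1/3.5 = 146.6. Consumer surplus = ½ × (146.6 - 122) × 86.1 = 1059.03.

Consumer surplus = 1059.03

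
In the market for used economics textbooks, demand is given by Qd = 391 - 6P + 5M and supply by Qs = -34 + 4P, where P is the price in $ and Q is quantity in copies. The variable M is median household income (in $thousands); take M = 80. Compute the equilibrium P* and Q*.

With M = 80, demand is Qd = 791 - 6P.
The market clears where 791 - 6P = -34 + 4P. Rearranging, 10P = 825, hence P* = 82.5.
Substitute back: Q* = 791 - 6(82.5) = 296.

P* = 82.5, Q* = 296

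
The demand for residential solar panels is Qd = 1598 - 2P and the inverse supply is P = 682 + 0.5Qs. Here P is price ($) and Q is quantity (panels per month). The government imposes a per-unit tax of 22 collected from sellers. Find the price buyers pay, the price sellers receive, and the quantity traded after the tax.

Rewriting in direct form: Qs = -1364 + 2P.
With a tax of 22 on sellers, they supply based on the net price P_s = P_b - 22, so Qs = -1408 + 2P_b.
Market clearing requires 1598 - 2P_b = -1408 + 2P_b; hence 3006 = 4P_b and P_b = 751.5.
Then P_s = 751.5 - 22 = 729.5 and Q = 1598 - 2(751.5) = 95.

P_b = 751.5, P_s = 729.5, Q = 95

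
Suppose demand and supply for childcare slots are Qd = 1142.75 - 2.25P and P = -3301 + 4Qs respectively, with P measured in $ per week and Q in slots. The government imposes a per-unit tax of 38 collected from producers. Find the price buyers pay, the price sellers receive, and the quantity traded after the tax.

P_b = 130.8, P_s = 92.8, Q = 848.45

Inverting to quantity form: Qs = 825.25 + 0.25P.
The tax drives a wedge P_b - P_s = 38. Substituting P_s = P_b - 38 into supply: Qs = 815.75 + 0.25P_b.
Market clearing requires 1142.75 - 2.25P_b = 815.75 + 0.25P_b; hence 327 = 2.5P_b and P_b = 130.8.
So P_s = 92.8 and the quantity traded is Q = 1142.75 - 2.25(130.8) = 848.45.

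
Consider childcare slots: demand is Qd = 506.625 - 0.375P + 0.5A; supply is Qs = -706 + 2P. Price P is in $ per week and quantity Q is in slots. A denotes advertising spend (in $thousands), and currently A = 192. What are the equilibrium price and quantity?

With A = 192, demand is Qd = 602.625 - 0.375P.
Set Qd = Qs: 602.625 - 0.375P = -706 + 2P, so 1308.625 = 2.375P and P* = 551.
Substitute back: Q* = 602.625 - 0.375(551) = 396.

P* = 551, Q* = 396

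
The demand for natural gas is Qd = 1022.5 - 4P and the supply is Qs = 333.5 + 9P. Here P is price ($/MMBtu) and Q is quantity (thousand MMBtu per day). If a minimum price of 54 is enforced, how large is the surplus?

Surplus = 13

Evaluating both curves at the floor price 54 gives Qd = 806.5, Qs = 819.5.
Surplus = Qs - Qd = 819.5 - 806.5 = 13.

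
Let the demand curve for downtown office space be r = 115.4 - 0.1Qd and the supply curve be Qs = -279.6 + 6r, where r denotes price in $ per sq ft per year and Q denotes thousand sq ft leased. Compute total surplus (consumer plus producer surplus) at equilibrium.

Total surplus = 8875.2

Inverting to quantity form: Qd = 1154 - 10r.
Equating demand and supply, 1154 - 10r = -279.6 + 6r gives 16r = 1433.6, so r* = 89.6.
Substitute back: Q* = 1154 - 10(89.6) = 258.
Demand choke price = 115.4; supply choke price = 46.6. CS = ½(115.4 - 89.6)(258) = 3328.2; PS = ½(89.6 - 46.6)(258) = 5547. Total surplus = 8875.2.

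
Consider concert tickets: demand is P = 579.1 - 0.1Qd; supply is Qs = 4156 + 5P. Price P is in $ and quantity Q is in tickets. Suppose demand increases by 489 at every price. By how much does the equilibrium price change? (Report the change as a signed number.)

ΔP = 32.6

Rewriting in direct form: Qd = 5791 - 10P.
The market clears where 5791 - 10P = 4156 + 5P. Rearranging, 15P = 1635, hence P* = 109.
Then Q* = 5791 - 10(109) = 4701.
After the shift, demand is Qd = 6280 - 10P.
The new intersection has 2124 = 15P, i.e. P = 141.6, Q = 4864.
ΔP = 141.6 - 109 = 32.6.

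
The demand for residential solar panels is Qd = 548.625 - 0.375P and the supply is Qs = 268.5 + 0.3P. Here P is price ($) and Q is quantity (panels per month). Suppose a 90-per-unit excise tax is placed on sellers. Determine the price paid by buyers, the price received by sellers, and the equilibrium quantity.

Sellers keep P_s = P_b - 90 per unit, so supply in terms of the buyer price is Qs = 241.5 + 0.3P_b.
Equate demand and the shifted supply: 548.625 - 0.375P_b = 241.5 + 0.3P_b, giving 0.675P_b = 307.125, so P_b = 455.
Then P_s = 455 - 90 = 365 and Q = 548.625 - 0.375(455) = 378.

P_b = 455, P_s = 365, Q = 378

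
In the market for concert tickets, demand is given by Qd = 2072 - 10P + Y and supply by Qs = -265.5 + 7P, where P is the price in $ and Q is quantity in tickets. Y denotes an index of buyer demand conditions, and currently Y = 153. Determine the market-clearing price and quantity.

P* = 146.5, Q* = 760

With Y = 153, demand is Qd = 2225 - 10P.
Set Qd = Qs: 2225 - 10P = -265.5 + 7P, so 2490.5 = 17P and P* = 146.5.
Substitute back: Q* = 2225 - 10(146.5) = 760.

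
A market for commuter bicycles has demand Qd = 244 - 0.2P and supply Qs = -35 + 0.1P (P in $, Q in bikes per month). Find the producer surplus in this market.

Equating demand and supply, 244 - 0.2P = -35 + 0.1P gives 0.3P = 279, so P* = 930.
From the demand curve, Q* = 244 - 0.2(930) = 58.
Supply choke price (Qs = 0): P = 350. Producer surplus = ½ × (930 - 350) × 58 = 16820.

Producer surplus = 16820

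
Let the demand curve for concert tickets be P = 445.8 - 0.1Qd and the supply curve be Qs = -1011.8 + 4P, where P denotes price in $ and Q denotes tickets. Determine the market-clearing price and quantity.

P* = 390.7, Q* = 551

Inverting to quantity form: Qd = 4458 - 10P.
Set Qd = Qs: 4458 - 10P = -1011.8 + 4P, so 5469.8 = 14P and P* = 390.7.
Substitute back: Q* = 4458 - 10(390.7) = 551.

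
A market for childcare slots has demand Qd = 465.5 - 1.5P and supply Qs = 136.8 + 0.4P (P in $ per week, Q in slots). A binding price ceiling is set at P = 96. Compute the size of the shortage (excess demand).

Evaluating both curves at the ceiling price 96 gives Qd = 321.5, Qs = 175.2.
Shortage = Qd - Qs = 321.5 - 175.2 = 146.3.

Shortage = 146.3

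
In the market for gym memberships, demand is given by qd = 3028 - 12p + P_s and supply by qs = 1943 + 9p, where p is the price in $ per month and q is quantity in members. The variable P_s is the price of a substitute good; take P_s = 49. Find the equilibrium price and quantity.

With P_s = 49, demand is qd = 3077 - 12p.
Set qd = qs: 3077 - 12p = 1943 + 9p, so 1134 = 21p and p* = 54.
Then q* = 3077 - 12(54) = 2429.

p* = 54, q* = 2429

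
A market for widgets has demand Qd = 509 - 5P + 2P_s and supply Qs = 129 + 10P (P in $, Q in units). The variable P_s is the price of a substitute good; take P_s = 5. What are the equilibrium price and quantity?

With P_s = 5, demand is Qd = 519 - 5P.
Set Qd = Qs: 519 - 5P = 129 + 10P, so 390 = 15P and P* = 26.
Substitute back: Q* = 519 - 5(26) = 389.

P* = 26, Q* = 389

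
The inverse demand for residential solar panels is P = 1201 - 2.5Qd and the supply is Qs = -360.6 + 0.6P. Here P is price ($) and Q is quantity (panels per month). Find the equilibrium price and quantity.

Solving each curve for Q: Qd = 480.4 - 0.4P.
The market clears where 480.4 - 0.4P = -360.6 + 0.6P. Rearranging, P = 841, hence P* = 841.
Then Q* = 480.4 - 0.4(841) = 144.

P* = 841, Q* = 144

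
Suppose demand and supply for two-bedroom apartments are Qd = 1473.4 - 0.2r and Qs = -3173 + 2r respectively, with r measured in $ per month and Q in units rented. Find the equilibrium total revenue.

Total revenue = 2219712

The market clears where 1473.4 - 0.2r = -3173 + 2r. Rearranging, 2.2r = 4646.4, hence r* = 2112.
From the demand curve, Q* = 1473.4 - 0.2(2112) = 1051.
Total revenue = r* × Q* = 2112 × 1051 = 2219712.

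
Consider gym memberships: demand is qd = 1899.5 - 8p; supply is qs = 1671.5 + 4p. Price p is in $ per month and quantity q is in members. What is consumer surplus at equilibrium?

Equating demand and supply, 1899.5 - 8p = 1671.5 + 4p gives 12p = 228, so p* = 19.
Substitute back: q* = 1899.5 - 8(19) = 1747.5.
Demand choke price (qd = 0): p = 1899.5/8 = 237.4375. Consumer surplus = ½ × (237.4375 - 19) × 1747.5 = 190859.765625.

Consumer surplus = 190859.765625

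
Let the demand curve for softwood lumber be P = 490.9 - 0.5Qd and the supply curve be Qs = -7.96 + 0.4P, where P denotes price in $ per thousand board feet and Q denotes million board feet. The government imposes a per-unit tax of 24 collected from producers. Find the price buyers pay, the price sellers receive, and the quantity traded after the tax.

Rewriting in direct form: Qd = 981.8 - 2P.
With a tax of 24 on producers, they supply based on the net price P_s = P_b - 24, so Qs = -17.56 + 0.4P_b.
Equate demand and the shifted supply: 981.8 - 2P_b = -17.56 + 0.4P_b, giving 2.4P_b = 999.36, so P_b = 416.4.
So P_s = 392.4 and the quantity traded is Q = 981.8 - 2(416.4) = 149.

P_b = 416.4, P_s = 392.4, Q = 149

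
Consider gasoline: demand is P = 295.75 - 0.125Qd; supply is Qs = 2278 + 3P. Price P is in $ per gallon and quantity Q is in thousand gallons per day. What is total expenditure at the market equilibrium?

Total expenditure = 18416

Solving each curve for Q: Qd = 2366 - 8P.
Set Qd = Qs: 2366 - 8P = 2278 + 3P, so 88 = 11P and P* = 8.
Plugging P* into demand: Q* = 2366 - 8(8) = 2302.
Total expenditure = P* × Q* = 8 × 2302 = 18416.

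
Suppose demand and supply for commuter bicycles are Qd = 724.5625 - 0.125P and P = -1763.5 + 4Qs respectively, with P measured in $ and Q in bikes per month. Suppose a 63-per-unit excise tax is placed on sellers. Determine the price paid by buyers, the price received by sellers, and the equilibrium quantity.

P_b = 798.5, P_s = 735.5, Q = 624.75

Rewriting in direct form: Qs = 440.875 + 0.25P.
The tax drives a wedge P_b - P_s = 63. Substituting P_s = P_b - 63 into supply: Qs = 425.125 + 0.25P_b.
Market clearing requires 724.5625 - 0.125P_b = 425.125 + 0.25P_b; hence 299.4375 = 0.375P_b and P_b = 798.5.
Then P_s = 798.5 - 63 = 735.5 and Q = 724.5625 - 0.125(798.5) = 624.75.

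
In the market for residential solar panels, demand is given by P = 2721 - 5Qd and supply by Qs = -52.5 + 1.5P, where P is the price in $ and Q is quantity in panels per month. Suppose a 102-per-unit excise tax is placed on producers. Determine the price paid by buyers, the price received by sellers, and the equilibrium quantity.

Rewriting in direct form: Qd = 544.2 - 0.2P.
Producers keep P_s = P_b - 102 per unit, so supply in terms of the buyer price is Qs = -205.5 + 1.5P_b.
Market clearing requires 544.2 - 0.2P_b = -205.5 + 1.5P_b; hence 749.7 = 1.7P_b and P_b = 441.
So P_s = 339 and the quantity traded is Q = 544.2 - 0.2(441) = 456.

P_b = 441, P_s = 339, Q = 456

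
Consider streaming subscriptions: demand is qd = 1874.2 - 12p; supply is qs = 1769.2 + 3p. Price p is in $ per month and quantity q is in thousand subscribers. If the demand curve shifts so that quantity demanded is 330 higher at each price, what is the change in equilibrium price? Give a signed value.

Δp = 22

At equilibrium qd = qs, so 1874.2 - 12p = 1769.2 + 3p; collecting terms, 105 = 15p and p* = 7.
Substitute back: q* = 1874.2 - 12(7) = 1790.2.
After the shift, demand is qd = 2204.2 - 12p.
Re-solving, 15p = 435 gives p = 29 and q = 1856.2.
Δp = 29 - 7 = 22.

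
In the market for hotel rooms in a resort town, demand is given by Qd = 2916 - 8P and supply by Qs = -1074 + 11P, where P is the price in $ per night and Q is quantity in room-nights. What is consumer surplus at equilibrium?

Consumer surplus = 95481

Equating demand and supply, 2916 - 8P = -1074 + 11P gives 19P = 3990, so P* = 210.
From the demand curve, Q* = 2916 - 8(210) = 1236.
Demand choke price (Qd = 0): P = 2916/8 = 364.5. Consumer surplus = ½ × (364.5 - 210) × 1236 = 95481.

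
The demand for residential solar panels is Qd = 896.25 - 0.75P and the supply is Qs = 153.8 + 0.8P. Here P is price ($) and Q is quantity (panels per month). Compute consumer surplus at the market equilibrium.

Consumer surplus = 192246

Equating demand and supply, 896.25 - 0.75P = 153.8 + 0.8P gives 1.55P = 742.45, so P* = 479.
Plugging P* into demand: Q* = 896.25 - 0.75(479) = 537.
Demand choke price (Qd = 0): P = 896.25/0.75 = 1195. Consumer surplus = ½ × (1195 - 479) × 537 = 192246.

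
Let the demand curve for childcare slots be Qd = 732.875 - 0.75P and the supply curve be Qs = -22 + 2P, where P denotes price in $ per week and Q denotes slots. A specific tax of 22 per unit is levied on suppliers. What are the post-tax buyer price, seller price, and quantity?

Suppliers keep P_s = P_b - 22 per unit, so supply in terms of the buyer price is Qs = -66 + 2P_b.
Set Qd = Qs: 732.875 - 0.75P_b = -66 + 2P_b, so 798.875 = 2.75P_b and P_b = 290.5.
So P_s = 268.5 and the quantity traded is Q = 732.875 - 0.75(290.5) = 515.

P_b = 290.5, P_s = 268.5, Q = 515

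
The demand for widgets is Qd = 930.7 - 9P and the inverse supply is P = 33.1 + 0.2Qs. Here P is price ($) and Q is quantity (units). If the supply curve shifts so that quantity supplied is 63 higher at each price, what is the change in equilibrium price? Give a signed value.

Rewriting in direct form: Qs = -165.5 + 5P.
Set Qd = Qs: 930.7 - 9P = -165.5 + 5P, so 1096.2 = 14P and P* = 78.3.
Then Q* = 930.7 - 9(78.3) = 226.
After the shift, supply is Qs = -102.5 + 5P.
The new intersection has 1033.2 = 14P, i.e. P = 73.8, Q = 266.5.
ΔP = 73.8 - 78.3 = -4.5.

ΔP = -4.5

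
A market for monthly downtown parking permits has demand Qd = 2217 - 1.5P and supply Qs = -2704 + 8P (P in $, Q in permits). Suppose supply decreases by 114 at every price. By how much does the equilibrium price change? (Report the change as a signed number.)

The market clears where 2217 - 1.5P = -2704 + 8P. Rearranging, 9.5P = 4921, hence P* = 518.
Then Q* = 2217 - 1.5(518) = 1440.
After the shift, supply is Qs = -2818 + 8P.
New equilibrium: 5035 = 9.5P, so P = 530 and Q = 1422.
ΔP = 530 - 518 = 12.

ΔP = 12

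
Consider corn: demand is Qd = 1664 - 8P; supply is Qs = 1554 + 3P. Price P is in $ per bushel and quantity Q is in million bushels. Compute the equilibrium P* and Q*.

Set Qd = Qs: 1664 - 8P = 1554 + 3P, so 110 = 11P and P* = 10.
Then Q* = 1664 - 8(10) = 1584.

P* = 10, Q* = 1584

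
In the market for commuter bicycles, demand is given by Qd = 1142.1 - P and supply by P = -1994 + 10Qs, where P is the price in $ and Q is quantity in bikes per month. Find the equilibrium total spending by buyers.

Total spending by buyers = 244330.7

In direct form, Qs = 199.4 + 0.1P.
At equilibrium Qd = Qs, so 1142.1 - P = 199.4 + 0.1P; collecting terms, 942.7 = 1.1P and P* = 857.
Then Q* = 1142.1 - 857 = 285.1.
Total spending by buyers = P* × Q* = 857 × 285.1 = 244330.7.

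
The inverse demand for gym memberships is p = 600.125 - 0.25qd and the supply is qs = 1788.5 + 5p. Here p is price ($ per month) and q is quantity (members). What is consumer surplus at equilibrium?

Consumer surplus = 566314.03125

Rewriting in direct form: qd = 2400.5 - 4p.
The market clears where 2400.5 - 4p = 1788.5 + 5p. Rearranging, 9p = 612, hence p* = 68.
Plugging p* into demand: q* = 2400.5 - 4(68) = 2128.5.
Demand choke price (qd = 0): p = 2400.5/4 = 600.125. Consumer surplus = ½ × (600.125 - 68) × 2128.5 = 566314.03125.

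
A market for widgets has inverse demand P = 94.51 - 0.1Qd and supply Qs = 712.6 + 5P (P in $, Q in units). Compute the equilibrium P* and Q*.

Solving each curve for Q: Qd = 945.1 - 10P.
The market clears where 945.1 - 10P = 712.6 + 5P. Rearranging, 15P = 232.5, hence P* = 15.5.
Plugging P* into demand: Q* = 945.1 - 10(15.5) = 790.1.

P* = 15.5, Q* = 790.1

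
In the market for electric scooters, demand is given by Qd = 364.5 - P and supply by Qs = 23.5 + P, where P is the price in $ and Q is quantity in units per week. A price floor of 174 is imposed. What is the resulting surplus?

Evaluating both curves at the floor price 174 gives Qd = 190.5, Qs = 197.5.
Surplus = Qs - Qd = 197.5 - 190.5 = 7.

Surplus = 7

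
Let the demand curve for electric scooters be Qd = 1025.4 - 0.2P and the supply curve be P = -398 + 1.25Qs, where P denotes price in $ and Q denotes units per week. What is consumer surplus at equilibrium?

Inverting to quantity form: Qs = 318.4 + 0.8P.
At equilibrium Qd = Qs, so 1025.4 - 0.2P = 318.4 + 0.8P; collecting terms, 707 = P and P* = 707.
From the demand curve, Q* = 1025.4 - 0.2(707) = 884.
Demand choke price (Qd = 0): P = 1025.4/0.2 = 5127. Consumer surplus = ½ × (5127 - 707) × 884 = 1953640.

Consumer surplus = 1953640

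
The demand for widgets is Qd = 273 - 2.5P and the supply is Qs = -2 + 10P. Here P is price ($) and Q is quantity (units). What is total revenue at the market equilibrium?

Set Qd = Qs: 273 - 2.5P = -2 + 10P, so 275 = 12.5P and P* = 22.
Plugging P* into demand: Q* = 273 - 2.5(22) = 218.
Total revenue = P* × Q* = 22 × 218 = 4796.

Total revenue = 4796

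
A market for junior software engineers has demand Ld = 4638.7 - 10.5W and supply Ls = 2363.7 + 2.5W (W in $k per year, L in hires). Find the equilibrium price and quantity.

Equating demand and supply, 4638.7 - 10.5W = 2363.7 + 2.5W gives 13W = 2275, so W* = 175.
From the demand curve, L* = 4638.7 - 10.5(175) = 2801.2.

W* = 175, L* = 2801.2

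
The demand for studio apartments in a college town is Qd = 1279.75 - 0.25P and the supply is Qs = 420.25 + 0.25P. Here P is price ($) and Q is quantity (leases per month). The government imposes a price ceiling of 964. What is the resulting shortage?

Evaluating both curves at the ceiling price 964 gives Qd = 1038.75, Qs = 661.25.
Shortage = Qd - Qs = 1038.75 - 661.25 = 377.5.

Shortage = 377.5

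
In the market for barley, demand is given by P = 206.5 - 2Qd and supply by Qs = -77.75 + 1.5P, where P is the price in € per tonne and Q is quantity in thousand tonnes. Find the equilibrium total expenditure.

Total expenditure = 5249

Solving each curve for Q: Qd = 103.25 - 0.5P.
Equating demand and supply, 103.25 - 0.5P = -77.75 + 1.5P gives 2P = 181, so P* = 90.5.
Substitute back: Q* = 103.25 - 0.5(90.5) = 58.
Total expenditure = P* × Q* = 90.5 × 58 = 5249.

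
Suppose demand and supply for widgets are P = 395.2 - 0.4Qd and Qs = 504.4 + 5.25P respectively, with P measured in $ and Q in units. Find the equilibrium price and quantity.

In direct form, Qd = 988 - 2.5P.
At equilibrium Qd = Qs, so 988 - 2.5P = 504.4 + 5.25P; collecting terms, 483.6 = 7.75P and P* = 62.4.
From the demand curve, Q* = 988 - 2.5(62.4) = 832.

P* = 62.4, Q* = 832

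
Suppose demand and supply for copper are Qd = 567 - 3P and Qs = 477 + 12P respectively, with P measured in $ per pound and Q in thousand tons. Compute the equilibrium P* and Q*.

At equilibrium Qd = Qs, so 567 - 3P = 477 + 12P; collecting terms, 90 = 15P and P* = 6.
Plugging P* into demand: Q* = 567 - 3(6) = 549.

P* = 6, Q* = 549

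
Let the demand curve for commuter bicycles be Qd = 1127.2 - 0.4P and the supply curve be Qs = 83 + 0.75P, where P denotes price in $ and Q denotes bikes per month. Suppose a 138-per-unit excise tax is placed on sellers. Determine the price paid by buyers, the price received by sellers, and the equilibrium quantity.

P_b = 998, P_s = 860, Q = 728

The tax drives a wedge P_b - P_s = 138. Substituting P_s = P_b - 138 into supply: Qs = -20.5 + 0.75P_b.
Market clearing requires 1127.2 - 0.4P_b = -20.5 + 0.75P_b; hence 1147.7 = 1.15P_b and P_b = 998.
So P_s = 860 and the quantity traded is Q = 1127.2 - 0.4(998) = 728.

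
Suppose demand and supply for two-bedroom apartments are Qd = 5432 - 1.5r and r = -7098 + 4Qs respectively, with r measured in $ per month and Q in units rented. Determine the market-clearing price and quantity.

Inverting to quantity form: Qs = 1774.5 + 0.25r.
Set Qd = Qs: 5432 - 1.5r = 1774.5 + 0.25r, so 3657.5 = 1.75r and r* = 2090.
Then Q* = 5432 - 1.5(2090) = 2297.

r* = 2090, Q* = 2297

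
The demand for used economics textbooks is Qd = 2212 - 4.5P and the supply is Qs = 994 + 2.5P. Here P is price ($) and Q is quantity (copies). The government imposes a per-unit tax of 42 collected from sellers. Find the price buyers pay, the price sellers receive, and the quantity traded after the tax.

P_b = 189, P_s = 147, Q = 1361.5

The tax drives a wedge P_b - P_s = 42. Substituting P_s = P_b - 42 into supply: Qs = 889 + 2.5P_b.
Set Qd = Qs: 2212 - 4.5P_b = 889 + 2.5P_b, so 1323 = 7P_b and P_b = 189.
So P_s = 147 and the quantity traded is Q = 2212 - 4.5(189) = 1361.5.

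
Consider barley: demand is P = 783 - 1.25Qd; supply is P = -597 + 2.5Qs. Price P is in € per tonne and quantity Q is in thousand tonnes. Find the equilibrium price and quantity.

P* = 323, Q* = 368

Inverting to quantity form: Qd = 626.4 - 0.8P and Qs = 238.8 + 0.4P.
The market clears where 626.4 - 0.8P = 238.8 + 0.4P. Rearranging, 1.2P = 387.6, hence P* = 323.
From the demand curve, Q* = 626.4 - 0.8(323) = 368.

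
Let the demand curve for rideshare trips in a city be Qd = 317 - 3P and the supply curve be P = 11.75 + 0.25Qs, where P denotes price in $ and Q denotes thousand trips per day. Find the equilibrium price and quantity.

Inverting to quantity form: Qs = -47 + 4P.
Equating demand and supply, 317 - 3P = -47 + 4P gives 7P = 364, so P* = 52.
Plugging P* into demand: Q* = 317 - 3(52) = 161.

P* = 52, Q* = 161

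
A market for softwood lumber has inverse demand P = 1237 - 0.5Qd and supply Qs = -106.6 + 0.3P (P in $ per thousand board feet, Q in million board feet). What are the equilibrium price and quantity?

Solving each curve for Q: Qd = 2474 - 2P.
Equating demand and supply, 2474 - 2P = -106.6 + 0.3P gives 2.3P = 2580.6, so P* = 1122.
From the demand curve, Q* = 2474 - 2(1122) = 230.

P* = 1122, Q* = 230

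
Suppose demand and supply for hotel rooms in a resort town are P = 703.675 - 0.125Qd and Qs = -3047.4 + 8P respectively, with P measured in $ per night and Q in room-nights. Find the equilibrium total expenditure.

Total expenditure = 700109.3

Solving each curve for Q: Qd = 5629.4 - 8P.
Equating demand and supply, 5629.4 - 8P = -3047.4 + 8P gives 16P = 8676.8, so P* = 542.3.
Substitute back: Q* = 5629.4 - 8(542.3) = 1291.
Total expenditure = P* × Q* = 542.3 × 1291 = 700109.3.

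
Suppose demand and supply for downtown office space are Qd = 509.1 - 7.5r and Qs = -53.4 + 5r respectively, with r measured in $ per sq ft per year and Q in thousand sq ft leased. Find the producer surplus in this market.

Producer surplus = 2944.656

The market clears where 509.1 - 7.5r = -53.4 + 5r. Rearranging, 12.5r = 562.5, hence r* = 45.
Plugging r* into demand: Q* = 509.1 - 7.5(45) = 171.6.
Supply choke price (Qs = 0): r = 10.68. Producer surplus = ½ × (45 - 10.68) × 171.6 = 2944.656.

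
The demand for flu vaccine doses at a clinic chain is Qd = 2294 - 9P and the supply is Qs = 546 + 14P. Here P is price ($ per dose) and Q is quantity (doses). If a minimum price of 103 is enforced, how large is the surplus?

With P fixed at 103, quantity demanded is 1367 and quantity supplied is 1988.
Surplus = Qs - Qd = 1988 - 1367 = 621.

Surplus = 621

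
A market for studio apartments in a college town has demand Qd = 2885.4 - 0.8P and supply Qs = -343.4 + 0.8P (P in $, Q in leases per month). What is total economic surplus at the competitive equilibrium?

Total surplus = 2019301.25

The market clears where 2885.4 - 0.8P = -343.4 + 0.8P. Rearranging, 1.6P = 3228.8, hence P* = 2018.
Then Q* = 2885.4 - 0.8(2018) = 1271.
Demand choke price = 3606.75; supply choke price = 429.25. CS = ½(3606.75 - 2018)(1271) = 1009650.625; PS = ½(2018 - 429.25)(1271) = 1009650.625. Total surplus = 2019301.25.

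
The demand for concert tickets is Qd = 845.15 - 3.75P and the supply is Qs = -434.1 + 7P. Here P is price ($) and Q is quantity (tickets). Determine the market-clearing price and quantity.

P* = 119, Q* = 398.9

At equilibrium Qd = Qs, so 845.15 - 3.75P = -434.1 + 7P; collecting terms, 1279.25 = 10.75P and P* = 119.
Plugging P* into demand: Q* = 845.15 - 3.75(119) = 398.9.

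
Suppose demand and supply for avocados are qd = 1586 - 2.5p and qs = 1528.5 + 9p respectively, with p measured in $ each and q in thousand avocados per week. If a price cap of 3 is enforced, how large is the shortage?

Shortage = 23

At p = 3: qd = 1578.5 and qs = 1555.5.
Shortage = qd - qs = 1578.5 - 1555.5 = 23.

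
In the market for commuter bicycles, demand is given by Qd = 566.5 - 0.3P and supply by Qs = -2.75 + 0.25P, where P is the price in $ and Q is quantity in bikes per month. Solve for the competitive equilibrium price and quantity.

The market clears where 566.5 - 0.3P = -2.75 + 0.25P. Rearranging, 0.55P = 569.25, hence P* = 1035.
Plugging P* into demand: Q* = 566.5 - 0.3(1035) = 256.

P* = 1035, Q* = 256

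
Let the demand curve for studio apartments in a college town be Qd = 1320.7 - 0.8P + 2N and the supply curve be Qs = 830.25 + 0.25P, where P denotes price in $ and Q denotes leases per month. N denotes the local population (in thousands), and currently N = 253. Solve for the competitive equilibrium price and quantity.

P* = 949, Q* = 1067.5

With N = 253, demand is Qd = 1826.7 - 0.8P.
Equating demand and supply, 1826.7 - 0.8P = 830.25 + 0.25P gives 1.05P = 996.45, so P* = 949.
Plugging P* into demand: Q* = 1826.7 - 0.8(949) = 1067.5.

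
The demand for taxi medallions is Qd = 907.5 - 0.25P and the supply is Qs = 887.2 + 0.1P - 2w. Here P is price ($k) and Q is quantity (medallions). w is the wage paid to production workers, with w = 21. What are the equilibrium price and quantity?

P* = 178, Q* = 863

With w = 21, supply is Qs = 845.2 + 0.1P.
Equating demand and supply, 907.5 - 0.25P = 845.2 + 0.1P gives 0.35P = 62.3, so P* = 178.
From the demand curve, Q* = 907.5 - 0.25(178) = 863.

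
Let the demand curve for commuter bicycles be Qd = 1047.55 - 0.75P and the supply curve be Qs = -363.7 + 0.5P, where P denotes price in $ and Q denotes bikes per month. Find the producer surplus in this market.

Producer surplus = 40320.64

The market clears where 1047.55 - 0.75P = -363.7 + 0.5P. Rearranging, 1.25P = 1411.25, hence P* = 1129.
Then Q* = 1047.55 - 0.75(1129) = 200.8.
Supply choke price (Qs = 0): P = 727.4. Producer surplus = ½ × (1129 - 727.4) × 200.8 = 40320.64.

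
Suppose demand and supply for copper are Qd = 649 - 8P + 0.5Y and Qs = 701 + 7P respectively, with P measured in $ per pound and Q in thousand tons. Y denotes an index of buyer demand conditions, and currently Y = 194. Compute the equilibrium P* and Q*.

With Y = 194, demand is Qd = 746 - 8P.
Equating demand and supply, 746 - 8P = 701 + 7P gives 15P = 45, so P* = 3.
Substitute back: Q* = 746 - 8(3) = 722.

P* = 3, Q* = 722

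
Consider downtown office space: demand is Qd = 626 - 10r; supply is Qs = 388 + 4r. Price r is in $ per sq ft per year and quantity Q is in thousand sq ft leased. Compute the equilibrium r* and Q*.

At equilibrium Qd = Qs, so 626 - 10r = 388 + 4r; collecting terms, 238 = 14r and r* = 17.
Substitute back: Q* = 626 - 10(17) = 456.

r* = 17, Q* = 456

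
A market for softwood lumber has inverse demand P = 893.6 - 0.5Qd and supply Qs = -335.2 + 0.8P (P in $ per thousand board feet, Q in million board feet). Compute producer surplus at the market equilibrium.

Producer surplus = 45968.4

In direct form, Qd = 1787.2 - 2P.
The market clears where 1787.2 - 2P = -335.2 + 0.8P. Rearranging, 2.8P = 2122.4, hence P* = 758.
Substitute back: Q* = 1787.2 - 2(758) = 271.2.
Supply choke price (Qs = 0): P = 419. Producer surplus = ½ × (758 - 419) × 271.2 = 45968.4.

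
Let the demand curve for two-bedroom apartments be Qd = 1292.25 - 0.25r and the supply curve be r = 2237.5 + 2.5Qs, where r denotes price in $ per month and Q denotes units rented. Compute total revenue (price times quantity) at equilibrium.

Total revenue = 1517615

Inverting to quantity form: Qs = -895 + 0.4r.
At equilibrium Qd = Qs, so 1292.25 - 0.25r = -895 + 0.4r; collecting terms, 2187.25 = 0.65r and r* = 3365.
Substitute back: Q* = 1292.25 - 0.25(3365) = 451.
Total revenue = r* × Q* = 3365 × 451 = 1517615.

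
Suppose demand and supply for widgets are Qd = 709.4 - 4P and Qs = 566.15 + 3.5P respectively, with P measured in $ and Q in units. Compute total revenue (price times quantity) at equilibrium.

The market clears where 709.4 - 4P = 566.15 + 3.5P. Rearranging, 7.5P = 143.25, hence P* = 19.1.
Then Q* = 709.4 - 4(19.1) = 633.
Total revenue = P* × Q* = 19.1 × 633 = 12090.3.

Total revenue = 12090.3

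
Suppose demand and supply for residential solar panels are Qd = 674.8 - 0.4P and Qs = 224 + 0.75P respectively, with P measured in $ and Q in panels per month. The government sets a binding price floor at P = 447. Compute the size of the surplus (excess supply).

Surplus = 63.25

At P = 447: Qd = 496 and Qs = 559.25.
Surplus = Qs - Qd = 559.25 - 496 = 63.25.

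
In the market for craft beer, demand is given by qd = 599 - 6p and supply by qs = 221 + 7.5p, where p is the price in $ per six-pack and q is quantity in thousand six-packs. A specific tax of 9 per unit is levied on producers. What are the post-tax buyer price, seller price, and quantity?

With a tax of 9 on producers, they supply based on the net price p_s = p_b - 9, so qs = 153.5 + 7.5p_b.
Equate demand and the shifted supply: 599 - 6p_b = 153.5 + 7.5p_b, giving 13.5p_b = 445.5, so p_b = 33.
Then p_s = 33 - 9 = 24 and q = 599 - 6(33) = 401.

p_b = 33, p_s = 24, q = 401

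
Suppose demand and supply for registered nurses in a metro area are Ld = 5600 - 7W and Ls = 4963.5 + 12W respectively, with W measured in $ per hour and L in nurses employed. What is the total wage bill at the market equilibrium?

The total wage bill = 179744.25

The market clears where 5600 - 7W = 4963.5 + 12W. Rearranging, 19W = 636.5, hence W* = 33.5.
From the demand curve, L* = 5600 - 7(33.5) = 5365.5.
The total wage bill = W* × L* = 33.5 × 5365.5 = 179744.25.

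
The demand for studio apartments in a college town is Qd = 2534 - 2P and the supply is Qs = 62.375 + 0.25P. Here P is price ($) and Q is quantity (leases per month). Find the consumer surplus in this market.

Consumer surplus = 28392.25

The market clears where 2534 - 2P = 62.375 + 0.25P. Rearranging, 2.25P = 2471.625, hence P* = 1098.5.
Substitute back: Q* = 2534 - 2(1098.5) = 337.
Demand choke price (Qd = 0): P = 2534/2 = 1267. Consumer surplus = ½ × (1267 - 1098.5) × 337 = 28392.25.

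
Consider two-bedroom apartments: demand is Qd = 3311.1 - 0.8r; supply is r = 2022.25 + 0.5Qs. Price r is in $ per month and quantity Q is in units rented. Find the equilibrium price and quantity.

Inverting to quantity form: Qs = -4044.5 + 2r.
The market clears where 3311.1 - 0.8r = -4044.5 + 2r. Rearranging, 2.8r = 7355.6, hence r* = 2627.
Substitute back: Q* = 3311.1 - 0.8(2627) = 1209.5.

r* = 2627, Q* = 1209.5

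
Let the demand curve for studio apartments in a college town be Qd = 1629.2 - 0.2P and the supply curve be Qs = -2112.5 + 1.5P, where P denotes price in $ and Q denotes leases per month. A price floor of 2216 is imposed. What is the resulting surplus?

Evaluating both curves at the floor price 2216 gives Qd = 1186, Qs = 1211.5.
Surplus = Qs - Qd = 1211.5 - 1186 = 25.5.

Surplus = 25.5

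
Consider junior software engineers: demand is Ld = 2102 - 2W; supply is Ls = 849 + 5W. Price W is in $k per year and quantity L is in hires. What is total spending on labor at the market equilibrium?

Total spending on labor = 312176

At equilibrium Ld = Ls, so 2102 - 2W = 849 + 5W; collecting terms, 1253 = 7W and W* = 179.
From the demand curve, L* = 2102 - 2(179) = 1744.
Total spending on labor = W* × L* = 179 × 1744 = 312176.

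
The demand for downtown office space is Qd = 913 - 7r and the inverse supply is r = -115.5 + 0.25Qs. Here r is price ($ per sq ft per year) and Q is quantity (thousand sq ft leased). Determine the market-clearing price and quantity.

r* = 41, Q* = 626

In direct form, Qs = 462 + 4r.
At equilibrium Qd = Qs, so 913 - 7r = 462 + 4r; collecting terms, 451 = 11r and r* = 41.
From the demand curve, Q* = 913 - 7(41) = 626.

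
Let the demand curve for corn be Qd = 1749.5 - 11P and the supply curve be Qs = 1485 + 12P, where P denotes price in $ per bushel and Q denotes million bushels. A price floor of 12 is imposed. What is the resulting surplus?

With P fixed at 12, quantity demanded is 1617.5 and quantity supplied is 1629.
Surplus = Qs - Qd = 1629 - 1617.5 = 11.5.

Surplus = 11.5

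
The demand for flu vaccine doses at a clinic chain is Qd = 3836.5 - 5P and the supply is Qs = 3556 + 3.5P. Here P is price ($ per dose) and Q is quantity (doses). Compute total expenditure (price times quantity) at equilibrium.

Total expenditure = 121159.5

At equilibrium Qd = Qs, so 3836.5 - 5P = 3556 + 3.5P; collecting terms, 280.5 = 8.5P and P* = 33.
Then Q* = 3836.5 - 5(33) = 3671.5.
Total expenditure = P* × Q* = 33 × 3671.5 = 121159.5.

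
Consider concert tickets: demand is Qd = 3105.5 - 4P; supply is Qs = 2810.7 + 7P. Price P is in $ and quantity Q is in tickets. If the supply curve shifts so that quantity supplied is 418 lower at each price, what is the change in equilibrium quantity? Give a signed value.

ΔQ = -152

Equating demand and supply, 3105.5 - 4P = 2810.7 + 7P gives 11P = 294.8, so P* = 26.8.
Plugging P* into demand: Q* = 3105.5 - 4(26.8) = 2998.3.
After the shift, supply is Qs = 2392.7 + 7P.
The new intersection has 712.8 = 11P, i.e. P = 64.8, Q = 2846.3.
ΔQ = 2846.3 - 2998.3 = -152.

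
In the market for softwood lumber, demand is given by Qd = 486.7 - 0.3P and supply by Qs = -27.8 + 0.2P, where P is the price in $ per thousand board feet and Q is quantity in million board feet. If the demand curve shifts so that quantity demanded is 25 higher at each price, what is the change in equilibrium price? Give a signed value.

At equilibrium Qd = Qs, so 486.7 - 0.3P = -27.8 + 0.2P; collecting terms, 514.5 = 0.5P and P* = 1029.
Then Q* = 486.7 - 0.3(1029) = 178.
After the shift, demand is Qd = 511.7 - 0.3P.
Re-solving, 0.5P = 539.5 gives P = 1079 and Q = 188.
ΔP = 1079 - 1029 = 50.

ΔP = 50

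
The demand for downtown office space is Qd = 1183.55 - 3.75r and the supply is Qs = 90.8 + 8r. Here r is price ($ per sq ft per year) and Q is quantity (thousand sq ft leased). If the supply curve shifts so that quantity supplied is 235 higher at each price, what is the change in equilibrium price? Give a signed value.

Set Qd = Qs: 1183.55 - 3.75r = 90.8 + 8r, so 1092.75 = 11.75r and r* = 93.
Substitute back: Q* = 1183.55 - 3.75(93) = 834.8.
After the shift, supply is Qs = 325.8 + 8r.
Re-solving, 11.75r = 857.75 gives r = 73 and Q = 909.8.
Δr = 73 - 93 = -20.

Δr = -20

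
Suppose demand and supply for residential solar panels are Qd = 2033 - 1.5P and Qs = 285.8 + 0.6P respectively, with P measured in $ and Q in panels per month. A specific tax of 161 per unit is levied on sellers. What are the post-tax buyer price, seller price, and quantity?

Sellers keep P_s = P_b - 161 per unit, so supply in terms of the buyer price is Qs = 189.2 + 0.6P_b.
Market clearing requires 2033 - 1.5P_b = 189.2 + 0.6P_b; hence 1843.8 = 2.1P_b and P_b = 878.
Then P_s = 878 - 161 = 717 and Q = 2033 - 1.5(878) = 716.

P_b = 878, P_s = 717, Q = 716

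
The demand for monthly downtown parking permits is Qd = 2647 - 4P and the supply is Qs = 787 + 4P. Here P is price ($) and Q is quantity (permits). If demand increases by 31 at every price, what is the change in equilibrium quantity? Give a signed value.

ΔQ = 15.5

The market clears where 2647 - 4P = 787 + 4P. Rearranging, 8P = 1860, hence P* = 232.5.
Substitute back: Q* = 2647 - 4(232.5) = 1717.
After the shift, demand is Qd = 2678 - 4P.
The new intersection has 1891 = 8P, i.e. P = 236.375, Q = 1732.5.
ΔQ = 1732.5 - 1717 = 15.5.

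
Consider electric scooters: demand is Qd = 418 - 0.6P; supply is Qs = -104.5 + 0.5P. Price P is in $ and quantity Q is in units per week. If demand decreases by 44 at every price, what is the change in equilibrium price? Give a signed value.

At equilibrium Qd = Qs, so 418 - 0.6P = -104.5 + 0.5P; collecting terms, 522.5 = 1.1P and P* = 475.
Plugging P* into demand: Q* = 418 - 0.6(475) = 133.
After the shift, demand is Qd = 374 - 0.6P.
Re-solving, 1.1P = 478.5 gives P = 435 and Q = 113.
ΔP = 435 - 475 = -40.

ΔP = -40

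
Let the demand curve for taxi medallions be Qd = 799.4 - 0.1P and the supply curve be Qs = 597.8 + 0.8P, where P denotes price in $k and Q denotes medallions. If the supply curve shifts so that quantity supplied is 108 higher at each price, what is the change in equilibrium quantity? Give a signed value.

ΔQ = 12

Set Qd = Qs: 799.4 - 0.1P = 597.8 + 0.8P, so 201.6 = 0.9P and P* = 224.
From the demand curve, Q* = 799.4 - 0.1(224) = 777.
After the shift, supply is Qs = 705.8 + 0.8P.
New equilibrium: 93.6 = 0.9P, so P = 104 and Q = 789.
ΔQ = 789 - 777 = 12.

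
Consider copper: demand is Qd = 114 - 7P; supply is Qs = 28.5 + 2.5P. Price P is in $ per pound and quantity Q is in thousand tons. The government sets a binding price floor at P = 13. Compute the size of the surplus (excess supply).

Surplus = 38

Evaluating both curves at the floor price 13 gives Qd = 23, Qs = 61.
Surplus = Qs - Qd = 61 - 23 = 38.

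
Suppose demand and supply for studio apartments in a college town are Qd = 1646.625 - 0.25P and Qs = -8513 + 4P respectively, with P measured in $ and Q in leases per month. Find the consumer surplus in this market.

Consumer surplus = 2200802

Set Qd = Qs: 1646.625 - 0.25P = -8513 + 4P, so 10159.625 = 4.25P and P* = 2390.5.
Substitute back: Q* = 1646.625 - 0.25(2390.5) = 1049.
Demand choke price (Qd = 0): P = 1646.625/0.25 = 6586.5. Consumer surplus = ½ × (6586.5 - 2390.5) × 1049 = 2200802.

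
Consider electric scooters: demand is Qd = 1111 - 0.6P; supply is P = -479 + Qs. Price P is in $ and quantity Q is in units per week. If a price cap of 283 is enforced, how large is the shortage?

Shortage = 179.2

Inverting to quantity form: Qs = 479 + P.
With P fixed at 283, quantity demanded is 941.2 and quantity supplied is 762.
Shortage = Qd - Qs = 941.2 - 762 = 179.2.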